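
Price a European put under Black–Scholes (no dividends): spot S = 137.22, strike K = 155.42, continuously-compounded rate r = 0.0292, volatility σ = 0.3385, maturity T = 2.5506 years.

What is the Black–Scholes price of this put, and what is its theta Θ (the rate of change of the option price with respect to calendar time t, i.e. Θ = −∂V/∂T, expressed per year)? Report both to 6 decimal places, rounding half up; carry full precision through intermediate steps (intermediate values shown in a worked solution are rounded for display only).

σ√T = 0.3385·√2.5506 = 0.540605
d₁ = (ln(S/K) + (r+σ²/2)T) / (σ√T) = (ln(137.22/155.42) + (0.0292+0.3385²/2)·2.5506) / 0.540605 = (-0.124546 + 0.220604) / 0.540605 = 0.177687
d₂ = d₁ − σ√T = 0.177687 − 0.540605 = -0.362917
e^{−rT} = e^{−0.0292·2.5506} = 0.928228
N(−d₁) = 0.429484,  N(−d₂) = 0.641667
Put price V = K·e^{−rT}·N(−d₂) − S·N(−d₁) = 92.570208 − 58.933831 = 33.636376
φ(d₁) = (1/√(2π))·e^{−d₁²/2} = 0.392694
Θ = −S·φ(d₁)·σ/(2√T) + r·K·e^{−rT}·N(−d₂) = −5.710564 + 2.703050 = -3.007514

price = 33.636376
Θ = -3.007514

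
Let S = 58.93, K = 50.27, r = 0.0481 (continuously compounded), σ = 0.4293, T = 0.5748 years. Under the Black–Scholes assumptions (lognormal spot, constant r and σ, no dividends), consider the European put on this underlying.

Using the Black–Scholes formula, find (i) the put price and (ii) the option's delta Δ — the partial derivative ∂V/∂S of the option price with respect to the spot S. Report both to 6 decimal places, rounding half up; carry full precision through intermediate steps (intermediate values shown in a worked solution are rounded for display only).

price = 3.055587
Δ = -0.230859

σ√T = 0.4293·√0.5748 = 0.325476
d₁ = (ln(S/K) + (r+σ²/2)T) / (σ√T) = (ln(58.93/50.27) + (0.0481+0.4293²/2)·0.5748) / 0.325476 = (0.158942 + 0.080615) / 0.325476 = 0.736020
d₂ = d₁ − σ√T = 0.736020 − 0.325476 = 0.410544
e^{−rT} = e^{−0.0481·0.5748} = 0.972731
N(−d₁) = 0.230859,  N(−d₂) = 0.340703
Put price V = K·e^{−rT}·N(−d₂) − S·N(−d₁) = 16.660119 − 13.604532 = 3.055587
Δ = −N(−d₁) = -0.230859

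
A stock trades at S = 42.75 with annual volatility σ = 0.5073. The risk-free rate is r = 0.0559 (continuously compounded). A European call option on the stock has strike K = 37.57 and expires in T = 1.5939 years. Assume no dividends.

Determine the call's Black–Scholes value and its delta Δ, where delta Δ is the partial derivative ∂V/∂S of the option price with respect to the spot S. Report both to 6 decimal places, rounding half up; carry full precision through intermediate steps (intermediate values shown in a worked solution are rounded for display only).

σ√T = 0.5073·√1.5939 = 0.640465
d₁ = (ln(S/K) + (r+σ²/2)T) / (σ√T) = (ln(42.75/37.57) + (0.0559+0.5073²/2)·1.5939) / 0.640465 = (0.129163 + 0.294197) / 0.640465 = 0.661020
d₂ = d₁ − σ√T = 0.661020 − 0.640465 = 0.020555
e^{−rT} = e^{−0.0559·1.5939} = 0.914755
N(d₁) = 0.745700,  N(d₂) = 0.508200
Call price V = S·N(d₁) − K·e^{−rT}·N(d₂) = 31.878683 − 17.465471 = 14.413212
Δ = N(d₁) = 0.745700

price = 14.413212
Δ = 0.745700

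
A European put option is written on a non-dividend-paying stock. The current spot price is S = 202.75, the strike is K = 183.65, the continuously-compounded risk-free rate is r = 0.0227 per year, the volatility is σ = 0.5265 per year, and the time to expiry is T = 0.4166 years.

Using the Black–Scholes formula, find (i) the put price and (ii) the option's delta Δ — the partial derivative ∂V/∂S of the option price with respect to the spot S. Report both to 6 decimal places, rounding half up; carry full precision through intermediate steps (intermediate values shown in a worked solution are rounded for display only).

price = 16.831017
Δ = -0.312458

σ√T = 0.5265·√0.4166 = 0.339827
d₁ = (ln(S/K) + (r+σ²/2)T) / (σ√T) = (ln(202.75/183.65) + (0.0227+0.5265²/2)·0.4166) / 0.339827 = (0.098942 + 0.067198) / 0.339827 = 0.488896
d₂ = d₁ − σ√T = 0.488896 − 0.339827 = 0.149068
e^{−rT} = e^{−0.0227·0.4166} = 0.990588
N(−d₁) = 0.312458,  N(−d₂) = 0.440750
Put price V = K·e^{−rT}·N(−d₂) − S·N(−d₁) = 80.181838 − 63.350821 = 16.831017
Δ = −N(−d₁) = -0.312458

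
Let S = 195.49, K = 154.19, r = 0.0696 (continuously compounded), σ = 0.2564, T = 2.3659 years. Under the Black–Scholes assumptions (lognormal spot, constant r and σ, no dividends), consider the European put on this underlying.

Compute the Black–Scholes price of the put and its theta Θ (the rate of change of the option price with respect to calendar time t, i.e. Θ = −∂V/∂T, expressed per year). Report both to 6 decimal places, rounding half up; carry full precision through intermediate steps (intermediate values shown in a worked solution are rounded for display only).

σ√T = 0.2564·√2.3659 = 0.394381
d₁ = (ln(S/K) + (r+σ²/2)T) / (σ√T) = (ln(195.49/154.19) + (0.0696+0.2564²/2)·2.3659) / 0.394381 = (0.237324 + 0.242435) / 0.394381 = 1.216484
d₂ = d₁ − σ√T = 1.216484 − 0.394381 = 0.822103
e^{−rT} = e^{−0.0696·2.3659} = 0.848176
N(−d₁) = 0.111900,  N(−d₂) = 0.205509
Put price V = K·e^{−rT}·N(−d₂) − S·N(−d₁) = 26.876549 − 21.875381 = 5.001169
φ(d₁) = (1/√(2π))·e^{−d₁²/2} = 0.190357
Θ = −S·φ(d₁)·σ/(2√T) + r·K·e^{−rT}·N(−d₂) = −3.101577 + 1.870608 = -1.230969

price = 5.001169
Θ = -1.230969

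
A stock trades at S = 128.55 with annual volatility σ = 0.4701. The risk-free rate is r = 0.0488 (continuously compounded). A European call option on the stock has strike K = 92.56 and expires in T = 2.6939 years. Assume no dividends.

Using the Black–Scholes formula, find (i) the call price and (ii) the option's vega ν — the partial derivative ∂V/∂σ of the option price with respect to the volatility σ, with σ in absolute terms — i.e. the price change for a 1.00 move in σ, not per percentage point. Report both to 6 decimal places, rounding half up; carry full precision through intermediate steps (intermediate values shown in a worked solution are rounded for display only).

price = 60.248180
ν = 51.979029

σ√T = 0.4701·√2.6939 = 0.771580
d₁ = (ln(S/K) + (r+σ²/2)T) / (σ√T) = (ln(128.55/92.56) + (0.0488+0.4701²/2)·2.6939) / 0.771580 = (0.328461 + 0.429130) / 0.771580 = 0.981870
d₂ = d₁ − σ√T = 0.981870 − 0.771580 = 0.210290
e^{−rT} = e^{−0.0488·2.6939} = 0.876812
N(d₁) = 0.836918,  N(d₂) = 0.583279
Call price V = S·N(d₁) − K·e^{−rT}·N(d₂) = 107.585805 − 47.337625 = 60.248180
φ(d₁) = (1/√(2π))·e^{−d₁²/2} = 0.246357
ν = S·φ(d₁)·√T = 51.979029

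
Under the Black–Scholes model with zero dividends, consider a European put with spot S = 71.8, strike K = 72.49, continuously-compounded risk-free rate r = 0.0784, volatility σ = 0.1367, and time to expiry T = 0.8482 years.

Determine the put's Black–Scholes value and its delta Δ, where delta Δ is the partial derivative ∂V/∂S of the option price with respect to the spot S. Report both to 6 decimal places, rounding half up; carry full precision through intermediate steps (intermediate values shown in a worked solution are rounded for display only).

price = 1.869003
Δ = -0.303214

σ√T = 0.1367·√0.8482 = 0.125898
d₁ = (ln(S/K) + (r+σ²/2)T) / (σ√T) = (ln(71.8/72.49) + (0.0784+0.1367²/2)·0.8482) / 0.125898 = (-0.009564 + 0.074424) / 0.125898 = 0.515179
d₂ = d₁ − σ√T = 0.515179 − 0.125898 = 0.389281
e^{−rT} = e^{−0.0784·0.8482} = 0.935664
N(−d₁) = 0.303214,  N(−d₂) = 0.348534
Put price V = K·e^{−rT}·N(−d₂) − S·N(−d₁) = 23.639763 − 21.770760 = 1.869003
Δ = −N(−d₁) = -0.303214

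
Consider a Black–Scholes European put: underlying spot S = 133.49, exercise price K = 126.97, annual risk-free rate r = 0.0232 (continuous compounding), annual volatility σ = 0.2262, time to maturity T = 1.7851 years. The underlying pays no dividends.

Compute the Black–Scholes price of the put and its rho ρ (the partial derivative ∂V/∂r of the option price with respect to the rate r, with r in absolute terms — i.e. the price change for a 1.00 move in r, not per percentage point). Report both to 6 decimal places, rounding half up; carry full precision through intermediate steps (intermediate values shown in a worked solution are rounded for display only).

σ√T = 0.2262·√1.7851 = 0.302220
d₁ = (ln(S/K) + (r+σ²/2)T) / (σ√T) = (ln(133.49/126.97) + (0.0232+0.2262²/2)·1.7851) / 0.302220 = (0.050076 + 0.087083) / 0.302220 = 0.453836
d₂ = d₁ − σ√T = 0.453836 − 0.302220 = 0.151616
e^{−rT} = e^{−0.0232·1.7851} = 0.959432
N(−d₁) = 0.324973,  N(−d₂) = 0.439745
Put price V = K·e^{−rT}·N(−d₂) − S·N(−d₁) = 53.569297 − 43.380684 = 10.188613
ρ = −K·T·e^{−rT}·N(−d₂) = -95.626552

price = 10.188613
ρ = -95.626552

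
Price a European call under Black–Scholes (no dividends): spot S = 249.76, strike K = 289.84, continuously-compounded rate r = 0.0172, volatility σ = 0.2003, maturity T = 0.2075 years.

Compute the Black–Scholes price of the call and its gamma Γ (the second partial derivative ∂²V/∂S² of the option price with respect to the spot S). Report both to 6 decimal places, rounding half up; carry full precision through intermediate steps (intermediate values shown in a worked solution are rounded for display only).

price = 0.579873
Γ = 0.005295

σ√T = 0.2003·√0.2075 = 0.091241
d₁ = (ln(S/K) + (r+σ²/2)T) / (σ√T) = (ln(249.76/289.84) + (0.0172+0.2003²/2)·0.2075) / 0.091241 = (-0.148829 + 0.007731) / 0.091241 = -1.546423
d₂ = d₁ − σ√T = -1.546423 − 0.091241 = -1.637664
e^{−rT} = e^{−0.0172·0.2075} = 0.996437
N(d₁) = 0.061001,  N(d₂) = 0.050746
Call price V = S·N(d₁) − K·e^{−rT}·N(d₂) = 15.235678 − 14.655805 = 0.579873
φ(d₁) = (1/√(2π))·e^{−d₁²/2} = 0.120676
Γ = φ(d₁) / (S·σ·√T) = 0.005295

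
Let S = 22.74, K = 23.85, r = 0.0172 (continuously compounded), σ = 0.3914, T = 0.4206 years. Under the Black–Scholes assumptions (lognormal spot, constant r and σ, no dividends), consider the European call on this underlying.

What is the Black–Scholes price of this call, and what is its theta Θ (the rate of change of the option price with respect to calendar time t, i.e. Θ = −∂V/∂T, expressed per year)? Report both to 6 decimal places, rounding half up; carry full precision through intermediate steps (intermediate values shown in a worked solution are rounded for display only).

σ√T = 0.3914·√0.4206 = 0.253837
d₁ = (ln(S/K) + (r+σ²/2)T) / (σ√T) = (ln(22.74/23.85) + (0.0172+0.3914²/2)·0.4206) / 0.253837 = (-0.047659 + 0.039451) / 0.253837 = -0.032335
d₂ = d₁ − σ√T = -0.032335 − 0.253837 = -0.286172
e^{−rT} = e^{−0.0172·0.4206} = 0.992792
N(d₁) = 0.487103,  N(d₂) = 0.387373
Call price V = S·N(d₁) − K·e^{−rT}·N(d₂) = 11.076714 − 9.172256 = 1.904457
φ(d₁) = (1/√(2π))·e^{−d₁²/2} = 0.398734
Θ = −S·φ(d₁)·σ/(2√T) − r·K·e^{−rT}·N(d₂) = −2.736086 − 0.157763 = -2.893848

price = 1.904457
Θ = -2.893848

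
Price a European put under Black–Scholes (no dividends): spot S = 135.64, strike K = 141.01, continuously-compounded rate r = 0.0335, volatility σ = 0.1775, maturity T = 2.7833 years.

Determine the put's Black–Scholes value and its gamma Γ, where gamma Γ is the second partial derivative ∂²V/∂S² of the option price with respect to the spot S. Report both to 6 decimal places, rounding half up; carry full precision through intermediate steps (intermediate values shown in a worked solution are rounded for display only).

price = 12.210989
Γ = 0.009400

σ√T = 0.1775·√2.7833 = 0.296127
d₁ = (ln(S/K) + (r+σ²/2)T) / (σ√T) = (ln(135.64/141.01) + (0.0335+0.1775²/2)·2.7833) / 0.296127 = (-0.038826 + 0.137086) / 0.296127 = 0.331816
d₂ = d₁ − σ√T = 0.331816 − 0.296127 = 0.035689
e^{−rT} = e^{−0.0335·2.7833} = 0.910974
N(−d₁) = 0.370014,  N(−d₂) = 0.485765
Put price V = K·e^{−rT}·N(−d₂) − S·N(−d₁) = 62.399707 − 50.188717 = 12.210989
φ(d₁) = (1/√(2π))·e^{−d₁²/2} = 0.377574
Γ = φ(d₁) / (S·σ·√T) = 0.009400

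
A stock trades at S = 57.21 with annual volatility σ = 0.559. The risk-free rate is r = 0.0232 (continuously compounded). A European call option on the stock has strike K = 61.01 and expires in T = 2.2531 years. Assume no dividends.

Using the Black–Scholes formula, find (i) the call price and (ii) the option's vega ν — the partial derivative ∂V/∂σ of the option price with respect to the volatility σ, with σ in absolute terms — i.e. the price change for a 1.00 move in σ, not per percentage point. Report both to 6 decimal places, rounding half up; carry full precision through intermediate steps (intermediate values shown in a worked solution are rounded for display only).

σ√T = 0.559·√2.2531 = 0.839077
d₁ = (ln(S/K) + (r+σ²/2)T) / (σ√T) = (ln(57.21/61.01) + (0.0232+0.559²/2)·2.2531) / 0.839077 = (-0.064309 + 0.404297) / 0.839077 = 0.405193
d₂ = d₁ − σ√T = 0.405193 − 0.839077 = -0.433884
e^{−rT} = e^{−0.0232·2.2531} = 0.949071
N(d₁) = 0.657332,  N(d₂) = 0.332186
Call price V = S·N(d₁) − K·e^{−rT}·N(d₂) = 37.605974 − 19.234513 = 18.371461
φ(d₁) = (1/√(2π))·e^{−d₁²/2} = 0.367501
ν = S·φ(d₁)·√T = 31.558817

price = 18.371461
ν = 31.558817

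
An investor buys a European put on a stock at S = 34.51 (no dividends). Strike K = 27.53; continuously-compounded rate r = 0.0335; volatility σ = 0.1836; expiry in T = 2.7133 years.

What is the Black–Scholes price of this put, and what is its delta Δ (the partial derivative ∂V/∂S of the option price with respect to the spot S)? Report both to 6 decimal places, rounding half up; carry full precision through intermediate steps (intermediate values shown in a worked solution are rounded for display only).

σ√T = 0.1836·√2.7133 = 0.302428
d₁ = (ln(S/K) + (r+σ²/2)T) / (σ√T) = (ln(34.51/27.53) + (0.0335+0.1836²/2)·2.7133) / 0.302428 = (0.225973 + 0.136627) / 0.302428 = 1.198963
d₂ = d₁ − σ√T = 1.198963 − 0.302428 = 0.896535
e^{−rT} = e^{−0.0335·2.7133} = 0.913113
N(−d₁) = 0.115271,  N(−d₂) = 0.184983
Put price V = K·e^{−rT}·N(−d₂) − S·N(−d₁) = 4.650115 − 3.978008 = 0.672107
Δ = −N(−d₁) = -0.115271

price = 0.672107
Δ = -0.115271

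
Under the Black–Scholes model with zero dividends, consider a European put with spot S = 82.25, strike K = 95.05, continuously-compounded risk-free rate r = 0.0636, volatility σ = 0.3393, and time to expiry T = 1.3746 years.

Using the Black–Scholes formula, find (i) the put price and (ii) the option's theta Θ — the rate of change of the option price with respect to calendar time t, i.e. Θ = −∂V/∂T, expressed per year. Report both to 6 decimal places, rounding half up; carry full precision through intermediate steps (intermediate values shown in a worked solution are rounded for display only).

σ√T = 0.3393·√1.3746 = 0.397807
d₁ = (ln(S/K) + (r+σ²/2)T) / (σ√T) = (ln(82.25/95.05) + (0.0636+0.3393²/2)·1.3746) / 0.397807 = (-0.144640 + 0.166550) / 0.397807 = 0.055077
d₂ = d₁ − σ√T = 0.055077 − 0.397807 = -0.342730
e^{−rT} = e^{−0.0636·1.3746} = 0.916288
N(−d₁) = 0.478039,  N(−d₂) = 0.634099
Put price V = K·e^{−rT}·N(−d₂) − S·N(−d₁) = 55.225705 − 39.318676 = 15.907029
φ(d₁) = (1/√(2π))·e^{−d₁²/2} = 0.398338
Θ = −S·φ(d₁)·σ/(2√T) + r·K·e^{−rT}·N(−d₂) = −4.740814 + 3.512355 = -1.228460

price = 15.907029
Θ = -1.228460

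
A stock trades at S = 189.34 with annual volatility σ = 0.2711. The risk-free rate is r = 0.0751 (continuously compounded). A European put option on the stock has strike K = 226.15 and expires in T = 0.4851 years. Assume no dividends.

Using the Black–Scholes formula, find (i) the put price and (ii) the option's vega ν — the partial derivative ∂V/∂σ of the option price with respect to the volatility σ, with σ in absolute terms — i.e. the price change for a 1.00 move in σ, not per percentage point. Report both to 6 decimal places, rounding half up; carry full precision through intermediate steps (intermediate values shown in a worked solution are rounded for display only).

price = 33.756884
ν = 42.493935

σ√T = 0.2711·√0.4851 = 0.188819
d₁ = (ln(S/K) + (r+σ²/2)T) / (σ√T) = (ln(189.34/226.15) + (0.0751+0.2711²/2)·0.4851) / 0.188819 = (-0.177654 + 0.054257) / 0.188819 = -0.653520
d₂ = d₁ − σ√T = -0.653520 − 0.188819 = -0.842339
e^{−rT} = e^{−0.0751·0.4851} = 0.964225
N(−d₁) = 0.743290,  N(−d₂) = 0.800201
Put price V = K·e^{−rT}·N(−d₂) − S·N(−d₁) = 174.491322 − 140.734438 = 33.756884
φ(d₁) = (1/√(2π))·e^{−d₁²/2} = 0.322232
ν = S·φ(d₁)·√T = 42.493935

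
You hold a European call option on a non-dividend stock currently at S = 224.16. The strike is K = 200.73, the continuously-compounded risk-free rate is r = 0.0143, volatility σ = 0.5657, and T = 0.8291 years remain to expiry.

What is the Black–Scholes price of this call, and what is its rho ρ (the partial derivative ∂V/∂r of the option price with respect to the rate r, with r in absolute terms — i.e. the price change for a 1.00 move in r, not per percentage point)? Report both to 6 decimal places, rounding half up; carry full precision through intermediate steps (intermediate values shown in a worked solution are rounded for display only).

σ√T = 0.5657·√0.8291 = 0.515098
d₁ = (ln(S/K) + (r+σ²/2)T) / (σ√T) = (ln(224.16/200.73) + (0.0143+0.5657²/2)·0.8291) / 0.515098 = (0.110399 + 0.144519) / 0.515098 = 0.494893
d₂ = d₁ − σ√T = 0.494893 − 0.515098 = -0.020205
e^{−rT} = e^{−0.0143·0.8291} = 0.988214
N(d₁) = 0.689662,  N(d₂) = 0.491940
Call price V = S·N(d₁) − K·e^{−rT}·N(d₂) = 154.594683 − 97.583286 = 57.011397
ρ = K·T·e^{−rT}·N(d₂) = 80.906302

price = 57.011397
ρ = 80.906302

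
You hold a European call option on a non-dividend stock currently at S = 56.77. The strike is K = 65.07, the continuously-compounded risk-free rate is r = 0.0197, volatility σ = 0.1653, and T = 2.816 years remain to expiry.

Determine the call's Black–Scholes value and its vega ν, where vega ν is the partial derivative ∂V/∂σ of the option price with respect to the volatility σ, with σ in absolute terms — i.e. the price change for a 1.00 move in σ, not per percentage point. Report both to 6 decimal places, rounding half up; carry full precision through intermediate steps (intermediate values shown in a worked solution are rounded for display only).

σ√T = 0.1653·√2.816 = 0.277389
d₁ = (ln(S/K) + (r+σ²/2)T) / (σ√T) = (ln(56.77/65.07) + (0.0197+0.1653²/2)·2.816) / 0.277389 = (-0.136456 + 0.093948) / 0.277389 = -0.153244
d₂ = d₁ − σ√T = -0.153244 − 0.277389 = -0.430633
e^{−rT} = e^{−0.0197·2.816} = 0.946035
N(d₁) = 0.439103,  N(d₂) = 0.333368
Call price V = S·N(d₁) − K·e^{−rT}·N(d₂) = 24.927883 − 20.521631 = 4.406252
φ(d₁) = (1/√(2π))·e^{−d₁²/2} = 0.394285
ν = S·φ(d₁)·√T = 37.561756

price = 4.406252
ν = 37.561756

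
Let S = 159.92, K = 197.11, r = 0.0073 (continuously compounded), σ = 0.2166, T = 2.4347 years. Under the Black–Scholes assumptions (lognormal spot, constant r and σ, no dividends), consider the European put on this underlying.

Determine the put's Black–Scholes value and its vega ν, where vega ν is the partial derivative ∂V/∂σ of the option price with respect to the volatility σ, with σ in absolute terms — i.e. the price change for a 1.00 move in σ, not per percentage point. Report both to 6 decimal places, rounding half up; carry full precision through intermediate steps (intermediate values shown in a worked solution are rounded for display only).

price = 44.234597
ν = 92.002008

σ√T = 0.2166·√2.4347 = 0.337972
d₁ = (ln(S/K) + (r+σ²/2)T) / (σ√T) = (ln(159.92/197.11) + (0.0073+0.2166²/2)·2.4347) / 0.337972 = (-0.209088 + 0.074886) / 0.337972 = -0.397081
d₂ = d₁ − σ√T = -0.397081 − 0.337972 = -0.735053
e^{−rT} = e^{−0.0073·2.4347} = 0.982384
N(−d₁) = 0.654346,  N(−d₂) = 0.768846
Put price V = K·e^{−rT}·N(−d₂) − S·N(−d₁) = 148.877612 − 104.643015 = 44.234597
φ(d₁) = (1/√(2π))·e^{−d₁²/2} = 0.368699
ν = S·φ(d₁)·√T = 92.002008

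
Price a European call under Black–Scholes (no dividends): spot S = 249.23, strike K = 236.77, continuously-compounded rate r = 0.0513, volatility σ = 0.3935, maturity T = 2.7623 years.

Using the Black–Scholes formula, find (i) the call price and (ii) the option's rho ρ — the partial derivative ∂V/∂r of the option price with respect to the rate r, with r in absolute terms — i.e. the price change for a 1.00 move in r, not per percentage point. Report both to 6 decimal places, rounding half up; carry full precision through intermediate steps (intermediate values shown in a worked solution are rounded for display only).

price = 82.572418
ρ = 276.584451

σ√T = 0.3935·√2.7623 = 0.654004
d₁ = (ln(S/K) + (r+σ²/2)T) / (σ√T) = (ln(249.23/236.77) + (0.0513+0.3935²/2)·2.7623) / 0.654004 = (0.051287 + 0.355566) / 0.654004 = 0.622096
d₂ = d₁ − σ√T = 0.622096 − 0.654004 = -0.031907
e^{−rT} = e^{−0.0513·2.7623} = 0.867876
N(d₁) = 0.733061,  N(d₂) = 0.487273
Call price V = S·N(d₁) − K·e^{−rT}·N(d₂) = 182.700735 − 100.128317 = 82.572418
ρ = K·T·e^{−rT}·N(d₂) = 276.584451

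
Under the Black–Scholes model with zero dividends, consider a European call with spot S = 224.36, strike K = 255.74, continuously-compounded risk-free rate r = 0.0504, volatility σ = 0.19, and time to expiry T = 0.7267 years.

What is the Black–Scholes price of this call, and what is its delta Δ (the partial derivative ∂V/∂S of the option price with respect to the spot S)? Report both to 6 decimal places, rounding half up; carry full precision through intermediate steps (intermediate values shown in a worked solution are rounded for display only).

price = 6.602695
Δ = 0.308141

σ√T = 0.19·√0.7267 = 0.161969
d₁ = (ln(S/K) + (r+σ²/2)T) / (σ√T) = (ln(224.36/255.74) + (0.0504+0.19²/2)·0.7267) / 0.161969 = (-0.130909 + 0.049743) / 0.161969 = -0.501126
d₂ = d₁ − σ√T = -0.501126 − 0.161969 = -0.663095
e^{−rT} = e^{−0.0504·0.7267} = 0.964037
N(d₁) = 0.308141,  N(d₂) = 0.253635
Call price V = S·N(d₁) − K·e^{−rT}·N(d₂) = 69.134545 − 62.531850 = 6.602695
Δ = N(d₁) = 0.308141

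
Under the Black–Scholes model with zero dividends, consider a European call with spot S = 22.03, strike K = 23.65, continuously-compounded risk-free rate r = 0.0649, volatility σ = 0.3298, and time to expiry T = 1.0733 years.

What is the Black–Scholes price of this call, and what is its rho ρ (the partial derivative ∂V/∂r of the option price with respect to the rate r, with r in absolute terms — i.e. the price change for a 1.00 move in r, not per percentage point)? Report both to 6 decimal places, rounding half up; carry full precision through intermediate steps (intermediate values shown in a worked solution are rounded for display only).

σ√T = 0.3298·√1.0733 = 0.341673
d₁ = (ln(S/K) + (r+σ²/2)T) / (σ√T) = (ln(22.03/23.65) + (0.0649+0.3298²/2)·1.0733) / 0.341673 = (-0.070958 + 0.128028) / 0.341673 = 0.167030
d₂ = d₁ − σ√T = 0.167030 − 0.341673 = -0.174644
e^{−rT} = e^{−0.0649·1.0733} = 0.932714
N(d₁) = 0.566327,  N(d₂) = 0.430680
Call price V = S·N(d₁) − K·e^{−rT}·N(d₂) = 12.476176 − 9.500225 = 2.975951
ρ = K·T·e^{−rT}·N(d₂) = 10.196591

price = 2.975951
ρ = 10.196591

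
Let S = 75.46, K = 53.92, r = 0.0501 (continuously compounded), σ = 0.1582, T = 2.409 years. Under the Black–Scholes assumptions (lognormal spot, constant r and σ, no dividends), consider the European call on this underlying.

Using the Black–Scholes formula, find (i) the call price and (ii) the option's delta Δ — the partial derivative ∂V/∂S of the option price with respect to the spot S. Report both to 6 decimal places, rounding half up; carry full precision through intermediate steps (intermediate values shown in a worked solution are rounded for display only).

σ√T = 0.1582·√2.409 = 0.245541
d₁ = (ln(S/K) + (r+σ²/2)T) / (σ√T) = (ln(75.46/53.92) + (0.0501+0.1582²/2)·2.409) / 0.245541 = (0.336101 + 0.150836) / 0.245541 = 1.983117
d₂ = d₁ − σ√T = 1.983117 − 0.245541 = 1.737575
e^{−rT} = e^{−0.0501·2.409} = 0.886308
N(d₁) = 0.976323,  N(d₂) = 0.958857
Call price V = S·N(d₁) − K·e^{−rT}·N(d₂) = 73.673319 − 45.823516 = 27.849803
Δ = N(d₁) = 0.976323

price = 27.849803
Δ = 0.976323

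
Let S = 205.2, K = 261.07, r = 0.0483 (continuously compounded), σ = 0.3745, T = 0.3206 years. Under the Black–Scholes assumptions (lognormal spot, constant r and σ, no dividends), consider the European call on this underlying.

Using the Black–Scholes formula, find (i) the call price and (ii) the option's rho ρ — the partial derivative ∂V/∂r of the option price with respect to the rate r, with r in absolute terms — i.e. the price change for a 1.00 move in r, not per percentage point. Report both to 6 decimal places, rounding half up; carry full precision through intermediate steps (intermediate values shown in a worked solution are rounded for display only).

σ√T = 0.3745·√0.3206 = 0.212048
d₁ = (ln(S/K) + (r+σ²/2)T) / (σ√T) = (ln(205.2/261.07) + (0.0483+0.3745²/2)·0.3206) / 0.212048 = (-0.240803 + 0.037967) / 0.212048 = -0.956560
d₂ = d₁ − σ√T = -0.956560 − 0.212048 = -1.168608
e^{−rT} = e^{−0.0483·0.3206} = 0.984634
N(d₁) = 0.169395,  N(d₂) = 0.121281
Call price V = S·N(d₁) − K·e^{−rT}·N(d₂) = 34.759789 − 31.176271 = 3.583518
ρ = K·T·e^{−rT}·N(d₂) = 9.995113

price = 3.583518
ρ = 9.995113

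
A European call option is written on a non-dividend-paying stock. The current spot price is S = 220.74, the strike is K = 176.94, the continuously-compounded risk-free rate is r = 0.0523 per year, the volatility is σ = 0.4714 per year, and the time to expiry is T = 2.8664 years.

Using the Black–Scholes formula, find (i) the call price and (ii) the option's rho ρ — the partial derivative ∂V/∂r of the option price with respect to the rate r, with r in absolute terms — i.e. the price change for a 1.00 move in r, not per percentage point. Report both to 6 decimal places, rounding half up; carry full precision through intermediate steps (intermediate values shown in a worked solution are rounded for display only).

σ√T = 0.4714·√2.8664 = 0.798101
d₁ = (ln(S/K) + (r+σ²/2)T) / (σ√T) = (ln(220.74/176.94) + (0.0523+0.4714²/2)·2.8664) / 0.798101 = (0.221175 + 0.468396) / 0.798101 = 0.864014
d₂ = d₁ − σ√T = 0.864014 − 0.798101 = 0.065912
e^{−rT} = e^{−0.0523·2.8664} = 0.860783
N(d₁) = 0.806210,  N(d₂) = 0.526276
Call price V = S·N(d₁) − K·e^{−rT}·N(d₂) = 177.962752 − 80.155533 = 97.807219
ρ = K·T·e^{−rT}·N(d₂) = 229.757820

price = 97.807219
ρ = 229.757820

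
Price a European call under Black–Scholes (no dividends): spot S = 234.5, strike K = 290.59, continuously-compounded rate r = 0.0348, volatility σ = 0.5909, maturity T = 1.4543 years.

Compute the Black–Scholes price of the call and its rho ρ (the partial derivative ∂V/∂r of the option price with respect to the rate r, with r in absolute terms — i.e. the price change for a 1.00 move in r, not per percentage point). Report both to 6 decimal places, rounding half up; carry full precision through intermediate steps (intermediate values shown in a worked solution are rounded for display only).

σ√T = 0.5909·√1.4543 = 0.712592
d₁ = (ln(S/K) + (r+σ²/2)T) / (σ√T) = (ln(234.5/290.59) + (0.0348+0.5909²/2)·1.4543) / 0.712592 = (-0.214458 + 0.304503) / 0.712592 = 0.126363
d₂ = d₁ − σ√T = 0.126363 − 0.712592 = -0.586229
e^{−rT} = e^{−0.0348·1.4543} = 0.950650
N(d₁) = 0.550278,  N(d₂) = 0.278861
Call price V = S·N(d₁) − K·e^{−rT}·N(d₂) = 129.040168 − 77.035143 = 52.005025
ρ = K·T·e^{−rT}·N(d₂) = 112.032208

price = 52.005025
ρ = 112.032208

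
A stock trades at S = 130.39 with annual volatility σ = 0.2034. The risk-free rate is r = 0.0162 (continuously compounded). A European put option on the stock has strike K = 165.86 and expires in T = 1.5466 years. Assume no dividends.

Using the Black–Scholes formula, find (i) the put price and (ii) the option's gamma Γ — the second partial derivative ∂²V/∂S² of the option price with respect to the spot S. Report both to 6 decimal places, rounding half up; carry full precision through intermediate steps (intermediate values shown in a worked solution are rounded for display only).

price = 35.370875
Γ = 0.009295

σ√T = 0.2034·√1.5466 = 0.252953
d₁ = (ln(S/K) + (r+σ²/2)T) / (σ√T) = (ln(130.39/165.86) + (0.0162+0.2034²/2)·1.5466) / 0.252953 = (-0.240614 + 0.057048) / 0.252953 = -0.725694
d₂ = d₁ − σ√T = -0.725694 − 0.252953 = -0.978647
e^{−rT} = e^{−0.0162·1.5466} = 0.975256
N(−d₁) = 0.765987,  N(−d₂) = 0.836123
Put price V = K·e^{−rT}·N(−d₂) − S·N(−d₁) = 135.247900 − 99.877025 = 35.370875
φ(d₁) = (1/√(2π))·e^{−d₁²/2} = 0.306587
Γ = φ(d₁) / (S·σ·√T) = 0.009295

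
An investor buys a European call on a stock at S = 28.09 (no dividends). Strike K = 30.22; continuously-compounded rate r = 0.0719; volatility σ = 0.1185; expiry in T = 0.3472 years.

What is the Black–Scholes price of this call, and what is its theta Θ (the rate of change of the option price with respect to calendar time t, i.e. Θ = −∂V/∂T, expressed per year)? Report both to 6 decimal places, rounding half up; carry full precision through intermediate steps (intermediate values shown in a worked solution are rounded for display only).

σ√T = 0.1185·√0.3472 = 0.069825
d₁ = (ln(S/K) + (r+σ²/2)T) / (σ√T) = (ln(28.09/30.22) + (0.0719+0.1185²/2)·0.3472) / 0.069825 = (-0.073090 + 0.027401) / 0.069825 = -0.654339
d₂ = d₁ − σ√T = -0.654339 − 0.069825 = -0.724163
e^{−rT} = e^{−0.0719·0.3472} = 0.975345
N(d₁) = 0.256447,  N(d₂) = 0.234483
Call price V = S·N(d₁) − K·e^{−rT}·N(d₂) = 7.203592 − 6.911366 = 0.292227
φ(d₁) = (1/√(2π))·e^{−d₁²/2} = 0.322060
Θ = −S·φ(d₁)·σ/(2√T) − r·K·e^{−rT}·N(d₂) = −0.909676 − 0.496927 = -1.406603

price = 0.292227
Θ = -1.406603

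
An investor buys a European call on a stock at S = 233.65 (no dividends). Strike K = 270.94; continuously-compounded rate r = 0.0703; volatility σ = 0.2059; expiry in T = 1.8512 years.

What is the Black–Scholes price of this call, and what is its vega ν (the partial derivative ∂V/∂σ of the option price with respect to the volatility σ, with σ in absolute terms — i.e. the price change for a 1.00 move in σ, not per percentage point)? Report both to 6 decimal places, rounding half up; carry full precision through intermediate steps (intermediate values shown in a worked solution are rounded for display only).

σ√T = 0.2059·√1.8512 = 0.280145
d₁ = (ln(S/K) + (r+σ²/2)T) / (σ√T) = (ln(233.65/270.94) + (0.0703+0.2059²/2)·1.8512) / 0.280145 = (-0.148073 + 0.169380) / 0.280145 = 0.076057
d₂ = d₁ − σ√T = 0.076057 − 0.280145 = -0.204089
e^{−rT} = e^{−0.0703·1.8512} = 0.877973
N(d₁) = 0.530313,  N(d₂) = 0.419142
Call price V = S·N(d₁) − K·e^{−rT}·N(d₂) = 123.907620 − 99.704708 = 24.202913
φ(d₁) = (1/√(2π))·e^{−d₁²/2} = 0.397790
ν = S·φ(d₁)·√T = 126.458030

price = 24.202913
ν = 126.458030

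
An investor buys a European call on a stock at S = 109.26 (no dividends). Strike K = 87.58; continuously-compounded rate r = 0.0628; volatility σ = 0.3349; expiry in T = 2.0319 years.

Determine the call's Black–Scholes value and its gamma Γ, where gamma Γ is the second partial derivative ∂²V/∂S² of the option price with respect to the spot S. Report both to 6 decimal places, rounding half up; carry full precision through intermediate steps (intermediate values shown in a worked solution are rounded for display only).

σ√T = 0.3349·√2.0319 = 0.477382
d₁ = (ln(S/K) + (r+σ²/2)T) / (σ√T) = (ln(109.26/87.58) + (0.0628+0.3349²/2)·2.0319) / 0.477382 = (0.221178 + 0.241550) / 0.477382 = 0.969303
d₂ = d₁ − σ√T = 0.969303 − 0.477382 = 0.491920
e^{−rT} = e^{−0.0628·2.0319} = 0.880202
N(d₁) = 0.833803,  N(d₂) = 0.688612
Call price V = S·N(d₁) − K·e^{−rT}·N(d₂) = 91.101306 − 53.083828 = 38.017478
φ(d₁) = (1/√(2π))·e^{−d₁²/2} = 0.249396
Γ = φ(d₁) / (S·σ·√T) = 0.004781

price = 38.017478
Γ = 0.004781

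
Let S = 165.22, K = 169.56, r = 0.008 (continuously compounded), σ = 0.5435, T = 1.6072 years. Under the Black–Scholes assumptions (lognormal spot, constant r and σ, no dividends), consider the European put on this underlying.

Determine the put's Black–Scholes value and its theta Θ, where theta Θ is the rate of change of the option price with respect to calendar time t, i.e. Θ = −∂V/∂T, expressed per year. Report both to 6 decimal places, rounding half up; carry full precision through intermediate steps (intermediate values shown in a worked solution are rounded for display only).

σ√T = 0.5435·√1.6072 = 0.689024
d₁ = (ln(S/K) + (r+σ²/2)T) / (σ√T) = (ln(165.22/169.56) + (0.008+0.5435²/2)·1.6072) / 0.689024 = (-0.025929 + 0.250235) / 0.689024 = 0.325541
d₂ = d₁ − σ√T = 0.325541 − 0.689024 = -0.363483
e^{−rT} = e^{−0.008·1.6072} = 0.987225
N(−d₁) = 0.372386,  N(−d₂) = 0.641878
Put price V = K·e^{−rT}·N(−d₂) − S·N(−d₁) = 107.446396 − 61.525565 = 45.920831
φ(d₁) = (1/√(2π))·e^{−d₁²/2} = 0.378353
Θ = −S·φ(d₁)·σ/(2√T) + r·K·e^{−rT}·N(−d₂) = −13.399686 + 0.859571 = -12.540115

price = 45.920831
Θ = -12.540115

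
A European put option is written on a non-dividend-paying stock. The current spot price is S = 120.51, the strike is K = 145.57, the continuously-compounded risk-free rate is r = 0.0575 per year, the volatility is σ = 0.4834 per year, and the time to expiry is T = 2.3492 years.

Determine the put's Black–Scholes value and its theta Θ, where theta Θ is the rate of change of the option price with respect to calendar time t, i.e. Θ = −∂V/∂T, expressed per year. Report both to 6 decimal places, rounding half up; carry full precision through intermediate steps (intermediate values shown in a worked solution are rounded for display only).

price = 39.209025
Θ = -2.344614

σ√T = 0.4834·√2.3492 = 0.740912
d₁ = (ln(S/K) + (r+σ²/2)T) / (σ√T) = (ln(120.51/145.57) + (0.0575+0.4834²/2)·2.3492) / 0.740912 = (-0.188924 + 0.409554) / 0.740912 = 0.297782
d₂ = d₁ − σ√T = 0.297782 − 0.740912 = -0.443130
e^{−rT} = e^{−0.0575·2.3492} = 0.873647
N(−d₁) = 0.382935,  N(−d₂) = 0.671164
Put price V = K·e^{−rT}·N(−d₂) − S·N(−d₁) = 85.356512 − 46.147488 = 39.209025
φ(d₁) = (1/√(2π))·e^{−d₁²/2} = 0.381641
Θ = −S·φ(d₁)·σ/(2√T) + r·K·e^{−rT}·N(−d₂) = −7.252613 + 4.907999 = -2.344614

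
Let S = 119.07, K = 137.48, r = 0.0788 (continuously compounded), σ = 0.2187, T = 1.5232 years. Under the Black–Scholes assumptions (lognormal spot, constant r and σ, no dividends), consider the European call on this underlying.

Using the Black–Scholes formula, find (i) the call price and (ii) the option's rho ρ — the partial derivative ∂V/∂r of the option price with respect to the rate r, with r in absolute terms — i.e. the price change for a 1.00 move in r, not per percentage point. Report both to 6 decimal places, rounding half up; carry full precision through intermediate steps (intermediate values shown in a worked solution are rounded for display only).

price = 11.555747
ρ = 76.482066

σ√T = 0.2187·√1.5232 = 0.269915
d₁ = (ln(S/K) + (r+σ²/2)T) / (σ√T) = (ln(119.07/137.48) + (0.0788+0.2187²/2)·1.5232) / 0.269915 = (-0.143767 + 0.156455) / 0.269915 = 0.047009
d₂ = d₁ − σ√T = 0.047009 − 0.269915 = -0.222906
e^{−rT} = e^{−0.0788·1.5232} = 0.886895
N(d₁) = 0.518747,  N(d₂) = 0.411804
Call price V = S·N(d₁) − K·e^{−rT}·N(d₂) = 61.767187 − 50.211440 = 11.555747
ρ = K·T·e^{−rT}·N(d₂) = 76.482066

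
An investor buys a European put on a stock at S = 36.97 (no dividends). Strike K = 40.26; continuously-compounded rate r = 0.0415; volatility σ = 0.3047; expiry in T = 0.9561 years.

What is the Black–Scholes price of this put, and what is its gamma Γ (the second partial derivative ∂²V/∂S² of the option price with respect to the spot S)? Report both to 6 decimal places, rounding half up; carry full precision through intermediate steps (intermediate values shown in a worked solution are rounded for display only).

σ√T = 0.3047·√0.9561 = 0.297937
d₁ = (ln(S/K) + (r+σ²/2)T) / (σ√T) = (ln(36.97/40.26) + (0.0415+0.3047²/2)·0.9561) / 0.297937 = (-0.085252 + 0.084061) / 0.297937 = -0.003995
d₂ = d₁ − σ√T = -0.003995 − 0.297937 = -0.301932
e^{−rT} = e^{−0.0415·0.9561} = 0.961099
N(−d₁) = 0.501594,  N(−d₂) = 0.618648
Put price V = K·e^{−rT}·N(−d₂) − S·N(−d₁) = 23.937866 − 18.543926 = 5.393940
φ(d₁) = (1/√(2π))·e^{−d₁²/2} = 0.398939
Γ = φ(d₁) / (S·σ·√T) = 0.036219

price = 5.393940
Γ = 0.036219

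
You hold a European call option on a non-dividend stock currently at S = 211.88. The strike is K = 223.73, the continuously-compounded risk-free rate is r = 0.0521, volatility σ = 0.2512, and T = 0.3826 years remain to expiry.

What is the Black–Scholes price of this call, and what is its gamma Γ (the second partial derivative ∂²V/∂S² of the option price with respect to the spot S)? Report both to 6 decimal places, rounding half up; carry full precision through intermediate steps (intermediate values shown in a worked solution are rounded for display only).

σ√T = 0.2512·√0.3826 = 0.155379
d₁ = (ln(S/K) + (r+σ²/2)T) / (σ√T) = (ln(211.88/223.73) + (0.0521+0.2512²/2)·0.3826) / 0.155379 = (-0.054420 + 0.032005) / 0.155379 = -0.144261
d₂ = d₁ − σ√T = -0.144261 − 0.155379 = -0.299640
e^{−rT} = e^{−0.0521·0.3826} = 0.980264
N(d₁) = 0.442647,  N(d₂) = 0.382226
Call price V = S·N(d₁) − K·e^{−rT}·N(d₂) = 93.788083 − 83.827659 = 9.960423
φ(d₁) = (1/√(2π))·e^{−d₁²/2} = 0.394813
Γ = φ(d₁) / (S·σ·√T) = 0.011992

price = 9.960423
Γ = 0.011992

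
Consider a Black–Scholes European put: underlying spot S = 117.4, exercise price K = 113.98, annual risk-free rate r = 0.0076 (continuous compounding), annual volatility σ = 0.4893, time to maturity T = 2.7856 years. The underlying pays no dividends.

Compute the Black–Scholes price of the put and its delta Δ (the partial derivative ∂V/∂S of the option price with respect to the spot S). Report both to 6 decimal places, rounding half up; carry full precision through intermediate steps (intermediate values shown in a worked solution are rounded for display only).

σ√T = 0.4893·√2.7856 = 0.816647
d₁ = (ln(S/K) + (r+σ²/2)T) / (σ√T) = (ln(117.4/113.98) + (0.0076+0.4893²/2)·2.7856) / 0.816647 = (0.029564 + 0.354627) / 0.816647 = 0.470449
d₂ = d₁ − σ√T = 0.470449 − 0.816647 = -0.346198
e^{−rT} = e^{−0.0076·2.7856} = 0.979052
N(−d₁) = 0.319017,  N(−d₂) = 0.635403
Put price V = K·e^{−rT}·N(−d₂) − S·N(−d₁) = 70.906131 − 37.452611 = 33.453520
Δ = −N(−d₁) = -0.319017

price = 33.453520
Δ = -0.319017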